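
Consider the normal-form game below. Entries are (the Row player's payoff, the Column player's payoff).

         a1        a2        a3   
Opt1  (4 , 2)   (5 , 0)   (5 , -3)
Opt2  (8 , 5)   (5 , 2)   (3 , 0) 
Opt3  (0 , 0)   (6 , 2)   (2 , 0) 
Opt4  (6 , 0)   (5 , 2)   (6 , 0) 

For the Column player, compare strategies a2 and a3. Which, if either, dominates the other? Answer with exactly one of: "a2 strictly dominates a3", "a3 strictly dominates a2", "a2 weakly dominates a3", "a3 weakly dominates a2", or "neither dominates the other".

a2's payoffs vs a3's, by the Row player's action — Opt1: 0>-3, Opt2: 2>0, Opt3: 2>0, Opt4: 2>0.
a2 gives a strictly higher payoff against each opponent action, so a2 strictly dominates a3.

a2 strictly dominates a3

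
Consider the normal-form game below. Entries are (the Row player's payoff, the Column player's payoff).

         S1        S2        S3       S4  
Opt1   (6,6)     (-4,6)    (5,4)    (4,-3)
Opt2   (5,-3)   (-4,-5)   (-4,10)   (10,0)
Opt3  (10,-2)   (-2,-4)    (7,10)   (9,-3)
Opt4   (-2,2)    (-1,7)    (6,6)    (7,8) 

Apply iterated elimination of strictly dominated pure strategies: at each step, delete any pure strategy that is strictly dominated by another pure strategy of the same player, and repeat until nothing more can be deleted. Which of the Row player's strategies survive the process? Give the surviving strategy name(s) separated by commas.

The Row player's strategy Opt1 is strictly dominated by Opt3 (S1: 10>6, S2: -2>-4, S3: 7>5, S4: 9>4) and is removed.
The Column player's strategy S1 is strictly dominated by S3 (Opt2: 10>-3, Opt3: 10>-2, Opt4: 6>2) and is removed.
For the Column player, S4 strictly dominates S2 on the remaining rows (Opt2: 0>-5, Opt3: -3>-4, Opt4: 8>7); eliminate S2.
For the Row player, Opt3 strictly dominates Opt4 on the remaining columns (S3: 7>6, S4: 9>7); eliminate Opt4.
For the Column player, S3 strictly dominates S4 on the remaining rows (Opt2: 10>0, Opt3: 10>-3); eliminate S4.
Row Opt2 is eliminated: Opt3 beats it against every remaining column (S3: 7>-4).
Among the remaining strategies, none is strictly dominated by another pure strategy of the same player, so the elimination stops.
Surviving strategies — the Row player: {Opt3}; the Column player: {S3}.

Opt3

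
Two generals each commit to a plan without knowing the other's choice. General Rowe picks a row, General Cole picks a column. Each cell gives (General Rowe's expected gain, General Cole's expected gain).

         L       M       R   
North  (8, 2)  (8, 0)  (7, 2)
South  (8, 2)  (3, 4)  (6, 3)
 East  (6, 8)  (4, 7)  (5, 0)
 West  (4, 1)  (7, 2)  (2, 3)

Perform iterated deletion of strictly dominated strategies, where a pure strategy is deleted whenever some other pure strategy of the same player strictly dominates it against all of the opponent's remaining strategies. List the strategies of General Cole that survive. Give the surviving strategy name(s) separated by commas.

General Rowe's strategy East is strictly dominated by North (L: 8>6, M: 8>4, R: 7>5) and is removed.
For General Rowe, North strictly dominates West on the remaining columns (L: 8>4, M: 8>7, R: 7>2); eliminate West.
Among the remaining strategies, none is strictly dominated by another pure strategy of the same player, so the elimination stops.
Surviving strategies — General Rowe: {North, South}; General Cole: {L, M, R}.

L, M, R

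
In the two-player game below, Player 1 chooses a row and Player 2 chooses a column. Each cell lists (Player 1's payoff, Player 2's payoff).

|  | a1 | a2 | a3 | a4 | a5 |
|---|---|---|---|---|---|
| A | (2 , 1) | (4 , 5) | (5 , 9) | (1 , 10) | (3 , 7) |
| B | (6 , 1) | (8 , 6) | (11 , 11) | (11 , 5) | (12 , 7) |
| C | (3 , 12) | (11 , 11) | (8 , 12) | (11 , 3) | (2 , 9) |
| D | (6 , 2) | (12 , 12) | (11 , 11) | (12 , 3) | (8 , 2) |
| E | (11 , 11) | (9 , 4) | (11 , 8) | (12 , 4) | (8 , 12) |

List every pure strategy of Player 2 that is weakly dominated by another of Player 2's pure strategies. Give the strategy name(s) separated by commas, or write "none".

none

a1: no other strategy beats it everywhere (a2 at C (12>11); a3 at E (11>8); a4 at C (12>3); a5 at C (12>9)).
a2 is not dominated — it holds its own against a1 at A (5>1); a3 at D (12>11); a4 at B (6>5); a5 at C (11>9).
a3 is not dominated — it holds its own against a1 at A (9>1); a2 at A (9>5); a4 at B (11>5); a5 at A (9>7).
a4 is not dominated — it holds its own against a1 at A (10>1); a2 at A (10>5); a3 at A (10>9); a5 at A (10>7).
a5: no other strategy beats it everywhere (a1 at A (7>1); a2 at A (7>5); a3 at E (12>8); a4 at B (7>5)).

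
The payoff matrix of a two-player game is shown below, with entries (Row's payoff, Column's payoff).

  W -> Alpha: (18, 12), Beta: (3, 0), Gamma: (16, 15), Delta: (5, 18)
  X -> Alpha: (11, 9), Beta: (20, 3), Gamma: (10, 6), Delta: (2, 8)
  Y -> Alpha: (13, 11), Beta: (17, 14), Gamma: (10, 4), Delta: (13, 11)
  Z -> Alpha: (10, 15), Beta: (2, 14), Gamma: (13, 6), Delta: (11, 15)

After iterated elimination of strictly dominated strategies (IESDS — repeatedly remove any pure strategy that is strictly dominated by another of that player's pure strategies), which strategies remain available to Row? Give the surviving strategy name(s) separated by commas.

For Column, Delta strictly dominates Gamma on the remaining rows (W: 18>15, X: 8>6, Y: 11>4, Z: 15>6); eliminate Gamma.
Row Z is eliminated: Y beats it against every remaining column (Alpha: 13>10, Beta: 17>2, Delta: 13>11).
Among the remaining strategies, none is strictly dominated by another pure strategy of the same player, so the elimination stops.
Surviving strategies — Row: {W, X, Y}; Column: {Alpha, Beta, Delta}.

W, X, Y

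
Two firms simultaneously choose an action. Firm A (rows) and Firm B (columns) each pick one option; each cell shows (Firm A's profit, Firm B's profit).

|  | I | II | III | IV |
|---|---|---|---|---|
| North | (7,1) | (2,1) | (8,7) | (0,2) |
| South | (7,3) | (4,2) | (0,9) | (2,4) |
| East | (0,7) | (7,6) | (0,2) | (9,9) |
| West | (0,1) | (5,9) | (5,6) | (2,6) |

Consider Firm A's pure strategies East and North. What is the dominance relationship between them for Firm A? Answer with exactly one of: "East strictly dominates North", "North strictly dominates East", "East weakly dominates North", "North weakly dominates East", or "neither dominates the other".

East's payoffs vs North's, by Firm B's action — I: 0<7, II: 7>2, III: 0<8, IV: 9>0.
East does better at II, IV but worse at I, III; neither strategy dominates the other.

neither dominates the other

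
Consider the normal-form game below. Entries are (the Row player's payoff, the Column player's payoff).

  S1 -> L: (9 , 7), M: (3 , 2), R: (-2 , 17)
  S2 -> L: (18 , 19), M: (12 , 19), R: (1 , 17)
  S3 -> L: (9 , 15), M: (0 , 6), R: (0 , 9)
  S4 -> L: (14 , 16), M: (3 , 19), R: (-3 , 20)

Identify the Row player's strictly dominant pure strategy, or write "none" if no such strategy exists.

S2 vs S1: L: 18>9, M: 12>3, R: 1>-2.
S2 vs S3: L: 18>9, M: 12>0, R: 1>0.
S2 vs S4: L: 18>14, M: 12>3, R: 1>-3.
S2 strictly beats every other strategy against every opponent action, so it is strictly dominant.

S2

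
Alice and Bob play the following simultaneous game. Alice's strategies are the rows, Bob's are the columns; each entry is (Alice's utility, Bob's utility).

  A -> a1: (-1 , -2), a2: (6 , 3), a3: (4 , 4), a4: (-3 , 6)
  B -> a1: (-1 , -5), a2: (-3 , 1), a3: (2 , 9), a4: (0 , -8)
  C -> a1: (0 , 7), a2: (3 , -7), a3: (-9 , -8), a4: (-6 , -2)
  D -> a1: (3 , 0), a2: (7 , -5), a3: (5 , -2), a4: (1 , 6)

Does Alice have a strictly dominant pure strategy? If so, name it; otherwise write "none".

D

D vs A: a1: 3>-1, a2: 7>6, a3: 5>4, a4: 1>-3.
D vs B: a1: 3>-1, a2: 7>-3, a3: 5>2, a4: 1>0.
D vs C: a1: 3>0, a2: 7>3, a3: 5>-9, a4: 1>-6.
D strictly beats every other strategy against every opponent action, so it is strictly dominant.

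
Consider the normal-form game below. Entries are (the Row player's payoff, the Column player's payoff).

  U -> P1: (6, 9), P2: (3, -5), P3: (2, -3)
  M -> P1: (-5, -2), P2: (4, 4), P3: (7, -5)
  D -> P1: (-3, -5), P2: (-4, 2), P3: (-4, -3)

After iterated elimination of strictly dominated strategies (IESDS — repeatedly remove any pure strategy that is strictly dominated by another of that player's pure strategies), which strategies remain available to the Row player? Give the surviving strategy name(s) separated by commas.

U, M

The Row player's strategy D is strictly dominated by U (P1: 6>-3, P2: 3>-4, P3: 2>-4) and is removed.
For the Column player, P1 strictly dominates P3 on the remaining rows (U: 9>-3, M: -2>-5); eliminate P3.
Among the remaining strategies, none is strictly dominated by another pure strategy of the same player, so the elimination stops.
Surviving strategies — the Row player: {U, M}; the Column player: {P1, P2}.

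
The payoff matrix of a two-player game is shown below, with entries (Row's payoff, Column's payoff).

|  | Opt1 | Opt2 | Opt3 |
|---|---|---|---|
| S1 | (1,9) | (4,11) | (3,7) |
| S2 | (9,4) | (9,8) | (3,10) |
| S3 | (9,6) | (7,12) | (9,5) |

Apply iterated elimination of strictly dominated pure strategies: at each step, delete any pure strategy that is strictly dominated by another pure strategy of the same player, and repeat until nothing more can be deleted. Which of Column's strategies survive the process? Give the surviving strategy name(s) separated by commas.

Row's strategy S1 is strictly dominated by S3 (Opt1: 9>1, Opt2: 7>4, Opt3: 9>3) and is removed.
Column Opt1 is eliminated: Opt2 beats it against every remaining row (S2: 8>4, S3: 12>6).
Among the remaining strategies, none is strictly dominated by another pure strategy of the same player, so the elimination stops.
Surviving strategies — Row: {S2, S3}; Column: {Opt2, Opt3}.

Opt2, Opt3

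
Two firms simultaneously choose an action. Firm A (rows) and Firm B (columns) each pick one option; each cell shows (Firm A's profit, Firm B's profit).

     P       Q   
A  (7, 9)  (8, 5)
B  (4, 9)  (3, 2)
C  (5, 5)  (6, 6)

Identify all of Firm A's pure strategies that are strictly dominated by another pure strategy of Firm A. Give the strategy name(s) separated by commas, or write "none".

A: no other strategy beats it everywhere (B at P (7>4); C at P (7>5)).
B is strictly dominated by A (P: 7>4, Q: 8>3).
C: dominated, since A does at least as well everywhere (P: 7>5, Q: 8>6).

B, C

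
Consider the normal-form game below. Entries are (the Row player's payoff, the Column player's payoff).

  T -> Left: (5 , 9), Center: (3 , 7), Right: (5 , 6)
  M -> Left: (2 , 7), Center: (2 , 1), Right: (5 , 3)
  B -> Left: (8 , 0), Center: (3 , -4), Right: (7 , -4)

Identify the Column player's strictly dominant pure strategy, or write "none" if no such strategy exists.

Left vs Center: T: 9>7, M: 7>1, B: 0>-4.
Left vs Right: T: 9>6, M: 7>3, B: 0>-4.
Left strictly beats every other strategy against every opponent action, so it is strictly dominant.

Left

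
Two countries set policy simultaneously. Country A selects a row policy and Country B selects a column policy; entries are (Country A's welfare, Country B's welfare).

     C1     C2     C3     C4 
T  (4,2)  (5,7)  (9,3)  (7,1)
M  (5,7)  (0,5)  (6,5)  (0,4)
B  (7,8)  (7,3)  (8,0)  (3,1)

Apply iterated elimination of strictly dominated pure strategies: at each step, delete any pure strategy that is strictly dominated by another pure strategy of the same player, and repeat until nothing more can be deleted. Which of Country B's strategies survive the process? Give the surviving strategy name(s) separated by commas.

For Country A, B strictly dominates M on the remaining columns (C1: 7>5, C2: 7>0, C3: 8>6, C4: 3>0); eliminate M.
Column C3 is eliminated: C2 beats it against every remaining row (T: 7>3, B: 3>0).
For Country B, C1 strictly dominates C4 on the remaining rows (T: 2>1, B: 8>1); eliminate C4.
Row T is eliminated: B beats it against every remaining column (C1: 7>4, C2: 7>5).
For Country B, C1 strictly dominates C2 on the remaining rows (B: 8>3); eliminate C2.
Among the remaining strategies, none is strictly dominated by another pure strategy of the same player, so the elimination stops.
Surviving strategies — Country A: {B}; Country B: {C1}.

C1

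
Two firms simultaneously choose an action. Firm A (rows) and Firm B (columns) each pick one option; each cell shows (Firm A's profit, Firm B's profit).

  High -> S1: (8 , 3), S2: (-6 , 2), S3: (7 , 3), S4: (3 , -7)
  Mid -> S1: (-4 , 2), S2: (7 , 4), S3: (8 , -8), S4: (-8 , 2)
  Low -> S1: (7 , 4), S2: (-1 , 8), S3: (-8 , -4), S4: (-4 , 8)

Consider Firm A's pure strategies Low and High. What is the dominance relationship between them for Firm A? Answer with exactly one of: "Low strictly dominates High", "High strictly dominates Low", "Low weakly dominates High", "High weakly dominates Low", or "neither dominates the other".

neither dominates the other

Compare Low to High across every action of Firm B: S1: 7<8, S2: -1>-6, S3: -8<7, S4: -4<3.
Low does better at S2 but worse at S1, S3, S4; neither strategy dominates the other.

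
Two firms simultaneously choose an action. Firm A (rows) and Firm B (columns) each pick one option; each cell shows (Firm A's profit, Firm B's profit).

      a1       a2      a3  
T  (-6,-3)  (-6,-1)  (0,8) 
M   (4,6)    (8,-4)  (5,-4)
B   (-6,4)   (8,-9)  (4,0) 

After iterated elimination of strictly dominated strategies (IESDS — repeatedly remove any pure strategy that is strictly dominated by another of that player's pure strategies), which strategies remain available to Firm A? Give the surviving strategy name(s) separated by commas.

For Firm A, M strictly dominates T on the remaining columns (a1: 4>-6, a2: 8>-6, a3: 5>0); eliminate T.
For Firm B, a1 strictly dominates a2 on the remaining rows (M: 6>-4, B: 4>-9); eliminate a2.
Firm A's strategy B is strictly dominated by M (a1: 4>-6, a3: 5>4) and is removed.
Column a3 is eliminated: a1 beats it against every remaining row (M: 6>-4).
Among the remaining strategies, none is strictly dominated by another pure strategy of the same player, so the elimination stops.
Surviving strategies — Firm A: {M}; Firm B: {a1}.

M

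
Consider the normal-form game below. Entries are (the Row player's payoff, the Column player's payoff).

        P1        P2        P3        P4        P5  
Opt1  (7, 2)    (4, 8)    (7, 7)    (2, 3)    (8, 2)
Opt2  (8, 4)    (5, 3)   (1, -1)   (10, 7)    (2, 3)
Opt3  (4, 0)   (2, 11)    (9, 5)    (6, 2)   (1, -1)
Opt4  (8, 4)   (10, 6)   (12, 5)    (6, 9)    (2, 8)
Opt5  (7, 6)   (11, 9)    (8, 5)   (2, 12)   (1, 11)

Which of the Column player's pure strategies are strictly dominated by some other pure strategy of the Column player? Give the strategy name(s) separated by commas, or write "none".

P1 is strictly dominated by P4 (Opt1: 3>2, Opt2: 7>4, Opt3: 2>0, Opt4: 9>4, Opt5: 12>6).
Nothing dominates P2: P1 at Opt1 (8>2); P3 at Opt1 (8>7); P4 at Opt1 (8>3); P5 at Opt1 (8>2).
P3: dominated, since P2 does at least as well everywhere (Opt1: 8>7, Opt2: 3>-1, Opt3: 11>5, Opt4: 6>5, Opt5: 9>5).
P4 is not dominated — it holds its own against P1 at Opt1 (3>2); P2 at Opt2 (7>3); P3 at Opt2 (7>-1); P5 at Opt1 (3>2).
P4 strictly dominates P5 — Opt1: 3>2, Opt2: 7>3, Opt3: 2>-1, Opt4: 9>8, Opt5: 12>11.

P1, P3, P5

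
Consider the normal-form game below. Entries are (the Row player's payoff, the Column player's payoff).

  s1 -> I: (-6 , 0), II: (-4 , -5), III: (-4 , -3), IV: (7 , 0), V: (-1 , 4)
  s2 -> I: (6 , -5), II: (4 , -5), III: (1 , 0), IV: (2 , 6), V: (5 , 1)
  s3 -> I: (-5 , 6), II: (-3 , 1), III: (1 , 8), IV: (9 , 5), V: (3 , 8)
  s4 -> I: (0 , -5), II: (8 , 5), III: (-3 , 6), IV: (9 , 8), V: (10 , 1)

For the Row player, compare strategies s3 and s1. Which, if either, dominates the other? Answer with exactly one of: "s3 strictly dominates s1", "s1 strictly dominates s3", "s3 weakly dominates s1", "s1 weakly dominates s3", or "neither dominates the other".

s3's payoffs vs s1's, by the Column player's action — I: -5>-6, II: -3>-4, III: 1>-4, IV: 9>7, V: 3>-1.
s3 gives a strictly higher payoff against each choice by the Column player, so s3 strictly dominates s1.

s3 strictly dominates s1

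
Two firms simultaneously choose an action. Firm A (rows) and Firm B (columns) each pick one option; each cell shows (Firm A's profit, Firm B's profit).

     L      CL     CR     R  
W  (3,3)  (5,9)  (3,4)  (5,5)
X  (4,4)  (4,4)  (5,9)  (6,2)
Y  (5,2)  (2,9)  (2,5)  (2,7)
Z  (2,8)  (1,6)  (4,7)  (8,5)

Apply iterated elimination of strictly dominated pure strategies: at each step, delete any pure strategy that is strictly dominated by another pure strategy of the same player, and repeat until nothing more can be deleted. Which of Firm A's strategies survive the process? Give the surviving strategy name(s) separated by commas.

For Firm B, CL strictly dominates R on the remaining rows (W: 9>5, X: 4>2, Y: 9>7, Z: 6>5); eliminate R.
Row Z is eliminated: X beats it against every remaining column (L: 4>2, CL: 4>1, CR: 5>4).
Firm B's strategy L is strictly dominated by CR (W: 4>3, X: 9>4, Y: 5>2) and is removed.
For Firm A, W strictly dominates Y on the remaining columns (CL: 5>2, CR: 3>2); eliminate Y.
Among the remaining strategies, none is strictly dominated by another pure strategy of the same player, so the elimination stops.
Surviving strategies — Firm A: {W, X}; Firm B: {CL, CR}.

W, X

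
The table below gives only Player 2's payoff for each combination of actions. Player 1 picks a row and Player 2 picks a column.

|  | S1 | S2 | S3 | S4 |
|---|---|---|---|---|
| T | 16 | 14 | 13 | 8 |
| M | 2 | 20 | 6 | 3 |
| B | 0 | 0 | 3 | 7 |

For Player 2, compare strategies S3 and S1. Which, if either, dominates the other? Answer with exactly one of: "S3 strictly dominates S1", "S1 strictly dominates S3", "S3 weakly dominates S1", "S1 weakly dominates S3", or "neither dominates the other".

neither dominates the other

S3's payoffs vs S1's, by Player 1's action — T: 13<16, M: 6>2, B: 3>0.
S3 does better at M, B but worse at T; neither strategy dominates the other.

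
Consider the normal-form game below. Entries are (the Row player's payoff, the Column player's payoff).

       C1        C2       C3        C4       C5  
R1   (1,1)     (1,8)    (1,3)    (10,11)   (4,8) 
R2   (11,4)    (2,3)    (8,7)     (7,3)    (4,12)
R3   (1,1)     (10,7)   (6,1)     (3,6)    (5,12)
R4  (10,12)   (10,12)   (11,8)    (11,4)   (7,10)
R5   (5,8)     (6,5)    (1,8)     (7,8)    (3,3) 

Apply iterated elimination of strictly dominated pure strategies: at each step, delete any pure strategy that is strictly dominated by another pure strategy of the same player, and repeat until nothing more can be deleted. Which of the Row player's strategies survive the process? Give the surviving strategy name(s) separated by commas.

R2, R3, R4

For the Row player, R4 strictly dominates R1 on the remaining columns (C1: 10>1, C2: 10>1, C3: 11>1, C4: 11>10, C5: 7>4); eliminate R1.
Row R5 is eliminated: R4 beats it against every remaining column (C1: 10>5, C2: 10>6, C3: 11>1, C4: 11>7, C5: 7>3).
Column C3 is eliminated: C5 beats it against every remaining row (R2: 12>7, R3: 12>1, R4: 10>8).
Column C4 is eliminated: C5 beats it against every remaining row (R2: 12>3, R3: 12>6, R4: 10>4).
Among the remaining strategies, none is strictly dominated by another pure strategy of the same player, so the elimination stops.
Surviving strategies — the Row player: {R2, R3, R4}; the Column player: {C1, C2, C5}.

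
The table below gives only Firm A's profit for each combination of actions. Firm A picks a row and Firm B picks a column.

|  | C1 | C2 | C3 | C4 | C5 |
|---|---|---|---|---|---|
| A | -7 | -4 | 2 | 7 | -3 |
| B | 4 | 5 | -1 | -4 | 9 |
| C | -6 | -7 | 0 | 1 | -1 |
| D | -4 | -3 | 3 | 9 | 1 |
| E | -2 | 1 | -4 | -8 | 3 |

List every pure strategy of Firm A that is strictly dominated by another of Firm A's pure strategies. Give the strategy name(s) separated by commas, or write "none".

D strictly dominates A — C1: -4>-7, C2: -3>-4, C3: 3>2, C4: 9>7, C5: 1>-3.
B: no other strategy beats it everywhere (A at C1 (4>-7); C at C1 (4>-6); D at C1 (4>-4); E at C1 (4>-2)).
D strictly dominates C — C1: -4>-6, C2: -3>-7, C3: 3>0, C4: 9>1, C5: 1>-1.
Nothing dominates D: A at C1 (-4>-7); B at C3 (3>-1); C at C1 (-4>-6); E at C3 (3>-4).
E: dominated, since B does at least as well everywhere (C1: 4>-2, C2: 5>1, C3: -1>-4, C4: -4>-8, C5: 9>3).

A, C, E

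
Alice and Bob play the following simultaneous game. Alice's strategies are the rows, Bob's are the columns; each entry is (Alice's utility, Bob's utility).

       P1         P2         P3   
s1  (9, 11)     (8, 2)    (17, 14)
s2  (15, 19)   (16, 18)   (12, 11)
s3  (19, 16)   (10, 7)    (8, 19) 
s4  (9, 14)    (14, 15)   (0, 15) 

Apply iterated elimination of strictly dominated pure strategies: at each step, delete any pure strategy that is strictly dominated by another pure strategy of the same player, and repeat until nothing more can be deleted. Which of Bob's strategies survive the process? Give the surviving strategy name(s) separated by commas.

For Alice, s2 strictly dominates s4 on the remaining columns (P1: 15>9, P2: 16>14, P3: 12>0); eliminate s4.
For Bob, P1 strictly dominates P2 on the remaining rows (s1: 11>2, s2: 19>18, s3: 16>7); eliminate P2.
Among the remaining strategies, none is strictly dominated by another pure strategy of the same player, so the elimination stops.
Surviving strategies — Alice: {s1, s2, s3}; Bob: {P1, P3}.

P1, P3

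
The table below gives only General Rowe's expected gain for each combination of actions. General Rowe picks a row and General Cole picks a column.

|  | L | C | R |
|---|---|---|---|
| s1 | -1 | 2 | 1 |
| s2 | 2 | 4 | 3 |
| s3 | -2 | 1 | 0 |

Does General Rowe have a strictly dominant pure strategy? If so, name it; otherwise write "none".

s2

s2 vs s1: L: 2>-1, C: 4>2, R: 3>1.
s2 vs s3: L: 2>-2, C: 4>1, R: 3>0.
s2 strictly beats every other strategy against every opponent action, so it is strictly dominant.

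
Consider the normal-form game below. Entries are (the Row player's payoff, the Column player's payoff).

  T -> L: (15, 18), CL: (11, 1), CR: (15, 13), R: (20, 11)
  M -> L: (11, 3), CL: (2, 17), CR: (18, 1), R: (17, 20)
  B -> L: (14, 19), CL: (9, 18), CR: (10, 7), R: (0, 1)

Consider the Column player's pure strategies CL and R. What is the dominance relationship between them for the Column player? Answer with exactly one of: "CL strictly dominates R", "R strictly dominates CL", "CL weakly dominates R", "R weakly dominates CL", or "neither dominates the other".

neither dominates the other

Compare CL to R across each choice by the Row player: T: 1<11, M: 17<20, B: 18>1.
CL does better at B but worse at T, M; neither strategy dominates the other.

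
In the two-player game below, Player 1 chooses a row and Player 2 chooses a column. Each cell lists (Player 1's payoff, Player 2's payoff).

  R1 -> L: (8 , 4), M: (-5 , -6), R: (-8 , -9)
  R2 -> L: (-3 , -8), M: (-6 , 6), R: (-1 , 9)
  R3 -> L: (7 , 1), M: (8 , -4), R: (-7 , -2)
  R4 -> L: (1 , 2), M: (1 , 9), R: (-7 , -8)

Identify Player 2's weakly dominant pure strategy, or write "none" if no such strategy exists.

L fails to dominate M at R2 (-8<6).
M fails to dominate L at R1 (-6<4).
R fails to dominate L at R1 (-9<4).
No single strategy dominates all the others.

none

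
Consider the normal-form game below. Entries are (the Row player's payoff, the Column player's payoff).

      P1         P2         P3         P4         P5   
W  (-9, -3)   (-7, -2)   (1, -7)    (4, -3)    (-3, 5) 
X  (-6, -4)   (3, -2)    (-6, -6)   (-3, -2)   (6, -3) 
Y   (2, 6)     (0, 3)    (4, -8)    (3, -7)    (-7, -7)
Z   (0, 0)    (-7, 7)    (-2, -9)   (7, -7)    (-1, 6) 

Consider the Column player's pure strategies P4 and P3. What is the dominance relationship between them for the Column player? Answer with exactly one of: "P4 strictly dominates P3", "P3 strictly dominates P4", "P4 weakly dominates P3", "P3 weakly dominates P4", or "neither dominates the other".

P4 strictly dominates P3

P4's payoffs vs P3's, by the Row player's action — W: -3>-7, X: -2>-6, Y: -7>-8, Z: -7>-9.
Every comparison favours P4, so P4 strictly dominates P3.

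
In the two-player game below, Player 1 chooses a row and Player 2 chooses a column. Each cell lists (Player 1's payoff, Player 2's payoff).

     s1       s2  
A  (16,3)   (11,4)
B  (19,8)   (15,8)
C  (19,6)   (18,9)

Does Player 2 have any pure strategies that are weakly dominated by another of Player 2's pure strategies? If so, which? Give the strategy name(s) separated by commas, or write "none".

s1

s1 is weakly dominated by s2 (A: 4>3, B: 8=8, C: 9>6).
s2: no other strategy beats it everywhere (s1 at A (4>3)).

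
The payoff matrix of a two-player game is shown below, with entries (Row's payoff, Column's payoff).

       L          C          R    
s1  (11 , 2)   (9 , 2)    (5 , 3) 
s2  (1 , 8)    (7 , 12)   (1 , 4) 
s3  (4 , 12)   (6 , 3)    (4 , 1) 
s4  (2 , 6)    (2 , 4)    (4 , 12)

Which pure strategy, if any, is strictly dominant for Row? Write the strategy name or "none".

s1 vs s2: L: 11>1, C: 9>7, R: 5>1.
s1 vs s3: L: 11>4, C: 9>6, R: 5>4.
s1 vs s4: L: 11>2, C: 9>2, R: 5>4.
s1 strictly beats every other strategy against every opponent action, so it is strictly dominant.

s1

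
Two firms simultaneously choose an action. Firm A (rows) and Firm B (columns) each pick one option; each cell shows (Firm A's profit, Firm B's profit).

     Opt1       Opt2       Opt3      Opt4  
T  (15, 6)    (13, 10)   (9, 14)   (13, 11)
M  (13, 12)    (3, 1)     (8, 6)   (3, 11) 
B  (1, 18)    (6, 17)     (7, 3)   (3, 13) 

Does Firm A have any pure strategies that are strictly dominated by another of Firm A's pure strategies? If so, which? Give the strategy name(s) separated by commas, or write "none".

M, B

T is not dominated — it holds its own against M at Opt1 (15>13); B at Opt1 (15>1).
M is strictly dominated by T (Opt1: 15>13, Opt2: 13>3, Opt3: 9>8, Opt4: 13>3).
B is strictly dominated by T (Opt1: 15>1, Opt2: 13>6, Opt3: 9>7, Opt4: 13>3).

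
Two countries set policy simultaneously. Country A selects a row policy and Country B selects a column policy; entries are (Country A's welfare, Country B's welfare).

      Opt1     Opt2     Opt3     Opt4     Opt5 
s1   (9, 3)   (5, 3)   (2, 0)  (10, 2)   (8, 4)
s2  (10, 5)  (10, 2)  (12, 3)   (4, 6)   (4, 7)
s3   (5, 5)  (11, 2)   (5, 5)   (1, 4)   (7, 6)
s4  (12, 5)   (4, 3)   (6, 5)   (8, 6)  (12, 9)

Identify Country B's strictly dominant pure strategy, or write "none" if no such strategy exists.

Opt5

Opt5 vs Opt1: s1: 4>3, s2: 7>5, s3: 6>5, s4: 9>5.
Opt5 vs Opt2: s1: 4>3, s2: 7>2, s3: 6>2, s4: 9>3.
Opt5 vs Opt3: s1: 4>0, s2: 7>3, s3: 6>5, s4: 9>5.
Opt5 vs Opt4: s1: 4>2, s2: 7>6, s3: 6>4, s4: 9>6.
Opt5 strictly beats every other strategy against every opponent action, so it is strictly dominant.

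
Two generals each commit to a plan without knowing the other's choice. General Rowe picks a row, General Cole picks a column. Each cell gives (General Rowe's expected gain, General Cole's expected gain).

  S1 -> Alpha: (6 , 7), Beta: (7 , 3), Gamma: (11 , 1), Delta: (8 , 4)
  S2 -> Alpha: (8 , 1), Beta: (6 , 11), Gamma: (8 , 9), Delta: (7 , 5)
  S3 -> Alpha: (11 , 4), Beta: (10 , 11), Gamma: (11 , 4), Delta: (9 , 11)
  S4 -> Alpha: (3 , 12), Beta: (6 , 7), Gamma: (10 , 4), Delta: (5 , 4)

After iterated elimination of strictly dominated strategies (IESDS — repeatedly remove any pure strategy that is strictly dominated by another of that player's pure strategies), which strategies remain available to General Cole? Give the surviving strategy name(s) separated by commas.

Beta, Delta

General Rowe's strategy S2 is strictly dominated by S3 (Alpha: 11>8, Beta: 10>6, Gamma: 11>8, Delta: 9>7) and is removed.
General Rowe's strategy S4 is strictly dominated by S1 (Alpha: 6>3, Beta: 7>6, Gamma: 11>10, Delta: 8>5) and is removed.
Column Gamma is eliminated: Beta beats it against every remaining row (S1: 3>1, S3: 11>4).
Row S1 is eliminated: S3 beats it against every remaining column (Alpha: 11>6, Beta: 10>7, Delta: 9>8).
For General Cole, Beta strictly dominates Alpha on the remaining rows (S3: 11>4); eliminate Alpha.
Among the remaining strategies, none is strictly dominated by another pure strategy of the same player, so the elimination stops.
Surviving strategies — General Rowe: {S3}; General Cole: {Beta, Delta}.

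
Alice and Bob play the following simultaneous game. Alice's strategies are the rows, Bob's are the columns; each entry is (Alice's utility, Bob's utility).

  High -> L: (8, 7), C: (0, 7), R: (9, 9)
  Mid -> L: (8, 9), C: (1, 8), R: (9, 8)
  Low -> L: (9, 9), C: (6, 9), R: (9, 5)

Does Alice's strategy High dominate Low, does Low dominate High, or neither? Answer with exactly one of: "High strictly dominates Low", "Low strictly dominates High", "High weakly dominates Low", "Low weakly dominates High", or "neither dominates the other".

High's payoffs vs Low's, by Bob's action — L: 8<9, C: 0<6, R: 9=9.
Low is at least as good everywhere and strictly better somewhere (tied at R), so Low weakly dominates High.

Low weakly dominates High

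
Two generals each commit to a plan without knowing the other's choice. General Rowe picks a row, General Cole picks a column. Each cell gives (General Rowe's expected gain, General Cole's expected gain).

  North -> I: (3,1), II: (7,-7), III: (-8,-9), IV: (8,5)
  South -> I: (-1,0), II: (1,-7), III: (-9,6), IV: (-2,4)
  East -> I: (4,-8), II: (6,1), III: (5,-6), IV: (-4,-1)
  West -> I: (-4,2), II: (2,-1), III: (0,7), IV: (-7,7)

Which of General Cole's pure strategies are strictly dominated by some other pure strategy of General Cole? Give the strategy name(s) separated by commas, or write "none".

I

IV strictly dominates I — North: 5>1, South: 4>0, East: -1>-8, West: 7>2.
II: no other strategy beats it everywhere (I at East (1>-8); III at North (-7>-9); IV at East (1>-1)).
III is not dominated — it holds its own against I at South (6>0); II at South (6>-7); IV at South (6>4).
IV: no other strategy beats it everywhere (I at North (5>1); II at North (5>-7); III at North (5>-9)).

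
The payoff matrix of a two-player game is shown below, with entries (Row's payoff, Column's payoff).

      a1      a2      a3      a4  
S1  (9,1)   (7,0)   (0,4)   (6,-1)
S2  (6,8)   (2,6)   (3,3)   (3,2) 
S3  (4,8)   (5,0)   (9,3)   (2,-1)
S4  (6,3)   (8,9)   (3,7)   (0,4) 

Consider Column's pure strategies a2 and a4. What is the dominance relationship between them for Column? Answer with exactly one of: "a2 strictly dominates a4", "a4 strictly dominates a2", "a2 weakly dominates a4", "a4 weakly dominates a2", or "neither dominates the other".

a2 strictly dominates a4

Compare a2 to a4 across each choice by Row: S1: 0>-1, S2: 6>2, S3: 0>-1, S4: 9>4.
Every comparison favours a2, so a2 strictly dominates a4.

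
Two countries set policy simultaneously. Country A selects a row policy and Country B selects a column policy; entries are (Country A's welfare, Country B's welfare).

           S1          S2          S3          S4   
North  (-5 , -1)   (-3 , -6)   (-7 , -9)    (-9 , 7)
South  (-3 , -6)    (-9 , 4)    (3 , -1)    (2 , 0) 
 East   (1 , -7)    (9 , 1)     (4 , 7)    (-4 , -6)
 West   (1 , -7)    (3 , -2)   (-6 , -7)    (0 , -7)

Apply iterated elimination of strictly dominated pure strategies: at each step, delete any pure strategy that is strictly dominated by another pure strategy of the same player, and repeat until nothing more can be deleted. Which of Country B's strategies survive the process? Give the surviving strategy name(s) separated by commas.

For Country A, East strictly dominates North on the remaining columns (S1: 1>-5, S2: 9>-3, S3: 4>-7, S4: -4>-9); eliminate North.
For Country B, S2 strictly dominates S1 on the remaining rows (South: 4>-6, East: 1>-7, West: -2>-7); eliminate S1.
For Country B, S2 strictly dominates S4 on the remaining rows (South: 4>0, East: 1>-6, West: -2>-7); eliminate S4.
Row South is eliminated: East beats it against every remaining column (S2: 9>-9, S3: 4>3).
Row West is eliminated: East beats it against every remaining column (S2: 9>3, S3: 4>-6).
For Country B, S3 strictly dominates S2 on the remaining rows (East: 7>1); eliminate S2.
Among the remaining strategies, none is strictly dominated by another pure strategy of the same player, so the elimination stops.
Surviving strategies — Country A: {East}; Country B: {S3}.

S3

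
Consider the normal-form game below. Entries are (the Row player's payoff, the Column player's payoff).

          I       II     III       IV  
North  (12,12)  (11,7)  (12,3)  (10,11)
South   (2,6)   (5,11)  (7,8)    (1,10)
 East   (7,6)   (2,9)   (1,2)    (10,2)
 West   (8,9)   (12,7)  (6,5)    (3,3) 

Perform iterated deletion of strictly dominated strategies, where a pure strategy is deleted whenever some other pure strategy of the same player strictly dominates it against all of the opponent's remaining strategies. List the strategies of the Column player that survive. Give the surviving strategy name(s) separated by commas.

For the Row player, North strictly dominates South on the remaining columns (I: 12>2, II: 11>5, III: 12>7, IV: 10>1); eliminate South.
Column III is eliminated: I beats it against every remaining row (North: 12>3, East: 6>2, West: 9>5).
For the Column player, I strictly dominates IV on the remaining rows (North: 12>11, East: 6>2, West: 9>3); eliminate IV.
Row East is eliminated: North beats it against every remaining column (I: 12>7, II: 11>2).
Column II is eliminated: I beats it against every remaining row (North: 12>7, West: 9>7).
For the Row player, North strictly dominates West on the remaining columns (I: 12>8); eliminate West.
Among the remaining strategies, none is strictly dominated by another pure strategy of the same player, so the elimination stops.
Surviving strategies — the Row player: {North}; the Column player: {I}.

I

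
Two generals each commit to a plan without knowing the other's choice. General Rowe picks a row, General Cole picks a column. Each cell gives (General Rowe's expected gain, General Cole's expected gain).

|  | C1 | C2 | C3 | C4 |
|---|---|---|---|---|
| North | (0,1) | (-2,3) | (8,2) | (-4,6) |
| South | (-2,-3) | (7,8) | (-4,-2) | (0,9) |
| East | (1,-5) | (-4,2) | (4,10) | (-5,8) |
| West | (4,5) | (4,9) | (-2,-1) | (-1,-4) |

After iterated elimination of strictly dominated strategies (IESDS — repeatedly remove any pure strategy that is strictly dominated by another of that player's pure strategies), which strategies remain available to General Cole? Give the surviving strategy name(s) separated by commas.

Column C1 is eliminated: C2 beats it against every remaining row (North: 3>1, South: 8>-3, East: 2>-5, West: 9>5).
For General Rowe, North strictly dominates East on the remaining columns (C2: -2>-4, C3: 8>4, C4: -4>-5); eliminate East.
For General Cole, C2 strictly dominates C3 on the remaining rows (North: 3>2, South: 8>-2, West: 9>-1); eliminate C3.
Row North is eliminated: South beats it against every remaining column (C2: 7>-2, C4: 0>-4).
Row West is eliminated: South beats it against every remaining column (C2: 7>4, C4: 0>-1).
Column C2 is eliminated: C4 beats it against every remaining row (South: 9>8).
Among the remaining strategies, none is strictly dominated by another pure strategy of the same player, so the elimination stops.
Surviving strategies — General Rowe: {South}; General Cole: {C4}.

C4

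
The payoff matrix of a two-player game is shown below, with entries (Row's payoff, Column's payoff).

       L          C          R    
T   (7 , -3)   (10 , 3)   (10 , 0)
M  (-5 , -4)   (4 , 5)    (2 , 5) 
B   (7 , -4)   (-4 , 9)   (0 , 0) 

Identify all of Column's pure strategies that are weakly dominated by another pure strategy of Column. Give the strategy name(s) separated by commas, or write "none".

L is weakly dominated by C (T: 3>-3, M: 5>-4, B: 9>-4).
C: no other strategy beats it everywhere (L at T (3>-3); R at T (3>0)).
C weakly dominates R — T: 3>0, M: 5=5, B: 9>0.

L, R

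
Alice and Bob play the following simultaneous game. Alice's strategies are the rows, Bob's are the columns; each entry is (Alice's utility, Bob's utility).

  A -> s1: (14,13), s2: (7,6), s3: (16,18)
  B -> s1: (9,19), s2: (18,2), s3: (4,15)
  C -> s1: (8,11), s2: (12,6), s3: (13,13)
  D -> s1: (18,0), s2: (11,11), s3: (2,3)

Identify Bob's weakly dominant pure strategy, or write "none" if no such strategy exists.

none

s1 fails to dominate s2 at D (0<11).
s2 fails to dominate s1 at A (6<13).
s3 fails to dominate s1 at B (15<19).
No single strategy dominates all the others.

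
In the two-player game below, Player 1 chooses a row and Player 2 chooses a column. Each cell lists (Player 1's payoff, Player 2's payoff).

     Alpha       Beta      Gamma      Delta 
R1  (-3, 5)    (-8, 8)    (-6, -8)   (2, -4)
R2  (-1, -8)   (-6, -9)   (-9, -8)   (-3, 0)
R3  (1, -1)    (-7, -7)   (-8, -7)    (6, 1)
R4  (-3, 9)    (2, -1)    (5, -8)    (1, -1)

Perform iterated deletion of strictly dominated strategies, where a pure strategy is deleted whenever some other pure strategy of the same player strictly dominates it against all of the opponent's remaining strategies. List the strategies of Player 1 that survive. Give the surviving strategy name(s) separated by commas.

R3

Player 2's strategy Gamma is strictly dominated by Delta (R1: -4>-8, R2: 0>-8, R3: 1>-7, R4: -1>-8) and is removed.
For Player 1, R3 strictly dominates R1 on the remaining columns (Alpha: 1>-3, Beta: -7>-8, Delta: 6>2); eliminate R1.
For Player 2, Alpha strictly dominates Beta on the remaining rows (R2: -8>-9, R3: -1>-7, R4: 9>-1); eliminate Beta.
Player 1's strategy R2 is strictly dominated by R3 (Alpha: 1>-1, Delta: 6>-3) and is removed.
For Player 1, R3 strictly dominates R4 on the remaining columns (Alpha: 1>-3, Delta: 6>1); eliminate R4.
For Player 2, Delta strictly dominates Alpha on the remaining rows (R3: 1>-1); eliminate Alpha.
Among the remaining strategies, none is strictly dominated by another pure strategy of the same player, so the elimination stops.
Surviving strategies — Player 1: {R3}; Player 2: {Delta}.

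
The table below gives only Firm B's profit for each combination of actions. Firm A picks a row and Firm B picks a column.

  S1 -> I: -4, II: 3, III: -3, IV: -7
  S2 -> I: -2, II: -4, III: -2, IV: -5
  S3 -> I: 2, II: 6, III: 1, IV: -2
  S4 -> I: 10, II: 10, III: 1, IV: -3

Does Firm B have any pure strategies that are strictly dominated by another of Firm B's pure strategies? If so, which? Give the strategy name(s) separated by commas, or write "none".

IV

I: no other strategy beats it everywhere (II at S2 (-2>-4); III at S2 (-2=-2); IV at S1 (-4>-7)).
Nothing dominates II: I at S1 (3>-4); III at S1 (3>-3); IV at S1 (3>-7).
Nothing dominates III: I at S1 (-3>-4); II at S2 (-2>-4); IV at S1 (-3>-7).
I strictly dominates IV — S1: -4>-7, S2: -2>-5, S3: 2>-2, S4: 10>-3.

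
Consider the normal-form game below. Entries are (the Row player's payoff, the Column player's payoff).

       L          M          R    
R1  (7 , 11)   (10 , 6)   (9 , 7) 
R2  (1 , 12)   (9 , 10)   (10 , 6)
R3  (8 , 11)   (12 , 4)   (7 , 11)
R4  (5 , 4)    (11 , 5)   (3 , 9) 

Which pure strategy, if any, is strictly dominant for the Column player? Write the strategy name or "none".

L fails to dominate M at R4 (4<5).
M fails to dominate L at R1 (6<11).
R fails to dominate L at R1 (7<11).
No single strategy dominates all the others.

none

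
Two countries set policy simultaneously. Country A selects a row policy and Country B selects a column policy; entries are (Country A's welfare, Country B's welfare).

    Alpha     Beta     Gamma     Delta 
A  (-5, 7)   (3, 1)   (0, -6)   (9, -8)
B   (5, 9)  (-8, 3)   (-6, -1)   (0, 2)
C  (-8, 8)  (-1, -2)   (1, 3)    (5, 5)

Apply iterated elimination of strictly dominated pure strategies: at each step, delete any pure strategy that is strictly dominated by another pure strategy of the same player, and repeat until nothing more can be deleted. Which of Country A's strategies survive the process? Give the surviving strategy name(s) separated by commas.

For Country B, Alpha strictly dominates Beta on the remaining rows (A: 7>1, B: 9>3, C: 8>-2); eliminate Beta.
Country B's strategy Gamma is strictly dominated by Alpha (A: 7>-6, B: 9>-1, C: 8>3) and is removed.
Row C is eliminated: A beats it against every remaining column (Alpha: -5>-8, Delta: 9>5).
Country B's strategy Delta is strictly dominated by Alpha (A: 7>-8, B: 9>2) and is removed.
Row A is eliminated: B beats it against every remaining column (Alpha: 5>-5).
Among the remaining strategies, none is strictly dominated by another pure strategy of the same player, so the elimination stops.
Surviving strategies — Country A: {B}; Country B: {Alpha}.

B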